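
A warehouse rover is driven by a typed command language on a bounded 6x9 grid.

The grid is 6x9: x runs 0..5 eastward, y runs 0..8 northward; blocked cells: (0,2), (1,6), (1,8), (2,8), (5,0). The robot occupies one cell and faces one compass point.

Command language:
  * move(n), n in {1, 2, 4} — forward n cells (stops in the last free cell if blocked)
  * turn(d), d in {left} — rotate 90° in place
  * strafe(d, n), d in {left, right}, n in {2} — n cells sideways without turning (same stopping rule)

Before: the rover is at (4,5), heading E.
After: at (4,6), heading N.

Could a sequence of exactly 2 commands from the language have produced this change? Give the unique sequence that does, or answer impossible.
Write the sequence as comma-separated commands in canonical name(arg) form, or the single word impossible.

key: position moved to (4,6) AND the heading swung to N — translation plus rotation needed
initial: at (4,5), heading E
step 1 (turn(left)): at (4,5), heading N
step 2 (move(1)): at (4,6), heading N
all 36 alternatives checked — unique.

turn(left), move(1)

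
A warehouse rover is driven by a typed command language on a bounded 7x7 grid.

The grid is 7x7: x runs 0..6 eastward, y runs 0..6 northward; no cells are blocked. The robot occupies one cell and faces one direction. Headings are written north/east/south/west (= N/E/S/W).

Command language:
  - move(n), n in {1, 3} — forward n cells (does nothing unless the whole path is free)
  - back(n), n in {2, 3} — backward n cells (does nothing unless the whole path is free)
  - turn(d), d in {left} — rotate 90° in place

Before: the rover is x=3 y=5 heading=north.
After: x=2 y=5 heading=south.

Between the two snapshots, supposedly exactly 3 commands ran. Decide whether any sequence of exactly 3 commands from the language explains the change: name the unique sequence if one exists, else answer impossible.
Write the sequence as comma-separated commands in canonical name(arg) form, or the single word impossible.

turn(left), move(1), turn(left)

key: position moved to (2,5) AND the heading swung to S — translation plus rotation needed
from: x=3 y=5 heading=north
step 1 (turn(left)): x=3 y=5 heading=west
step 2 (move(1)): x=2 y=5 heading=west
step 3 (turn(left)): x=2 y=5 heading=south
no other 3-command option fits: unique.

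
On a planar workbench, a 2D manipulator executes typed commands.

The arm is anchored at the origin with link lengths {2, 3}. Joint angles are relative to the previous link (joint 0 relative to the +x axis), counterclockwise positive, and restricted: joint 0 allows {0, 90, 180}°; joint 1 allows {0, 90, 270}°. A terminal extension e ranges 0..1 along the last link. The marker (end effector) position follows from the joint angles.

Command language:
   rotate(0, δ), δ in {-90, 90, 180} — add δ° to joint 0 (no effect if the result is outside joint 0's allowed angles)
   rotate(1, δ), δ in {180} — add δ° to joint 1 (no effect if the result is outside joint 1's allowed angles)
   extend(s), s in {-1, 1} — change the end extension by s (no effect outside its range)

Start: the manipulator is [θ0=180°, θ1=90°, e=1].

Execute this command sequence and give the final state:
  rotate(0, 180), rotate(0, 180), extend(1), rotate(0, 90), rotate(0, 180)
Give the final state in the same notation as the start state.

begin: [θ0=180°, θ1=90°, e=1]
t=1 rotate(0, 180) ⇒ [θ0=0°, θ1=90°, e=1]
t=2 rotate(0, 180) ⇒ [θ0=180°, θ1=90°, e=1]
t=3 extend(1) ⇒ [θ0=180°, θ1=90°, e=1]
t=4 rotate(0, 90) ⇒ [θ0=180°, θ1=90°, e=1]
t=5 rotate(0, 180) ⇒ [θ0=0°, θ1=90°, e=1]

[θ0=0°, θ1=90°, e=1]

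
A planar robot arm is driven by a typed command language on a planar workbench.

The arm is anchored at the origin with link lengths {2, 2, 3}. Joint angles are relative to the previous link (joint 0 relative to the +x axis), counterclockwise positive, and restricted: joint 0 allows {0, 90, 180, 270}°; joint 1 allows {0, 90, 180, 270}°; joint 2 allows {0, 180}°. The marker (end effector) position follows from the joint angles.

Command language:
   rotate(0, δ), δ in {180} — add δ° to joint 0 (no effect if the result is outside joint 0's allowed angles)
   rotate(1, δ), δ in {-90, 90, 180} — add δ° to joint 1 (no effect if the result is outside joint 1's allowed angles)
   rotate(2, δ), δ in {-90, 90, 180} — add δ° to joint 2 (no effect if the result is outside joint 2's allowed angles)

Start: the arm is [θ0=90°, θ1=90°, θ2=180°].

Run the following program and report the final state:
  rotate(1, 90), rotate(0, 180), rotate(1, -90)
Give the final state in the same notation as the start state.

begin: [θ0=90°, θ1=90°, θ2=180°]
1. rotate(1, 90) → [θ0=90°, θ1=180°, θ2=180°]
2. rotate(0, 180) → [θ0=270°, θ1=180°, θ2=180°]
3. rotate(1, -90) → [θ0=270°, θ1=90°, θ2=180°]

[θ0=270°, θ1=90°, θ2=180°]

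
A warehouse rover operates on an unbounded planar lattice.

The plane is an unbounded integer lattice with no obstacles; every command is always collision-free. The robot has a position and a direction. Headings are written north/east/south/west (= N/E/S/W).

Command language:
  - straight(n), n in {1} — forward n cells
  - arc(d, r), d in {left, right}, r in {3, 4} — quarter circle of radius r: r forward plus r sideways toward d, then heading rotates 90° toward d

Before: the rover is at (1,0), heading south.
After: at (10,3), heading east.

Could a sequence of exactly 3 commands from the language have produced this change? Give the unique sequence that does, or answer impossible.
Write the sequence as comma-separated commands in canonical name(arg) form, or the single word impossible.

key: order matters: swapping arc(left, 3) and arc(right, 3) lands elsewhere
start: at (1,0), heading south
1. arc(left, 3) → at (4,-3), heading east
2. arc(left, 3) → at (7,0), heading north
3. arc(right, 3) → at (10,3), heading east
uniquely the one of 125 3-step routes that fits.

arc(left, 3), arc(left, 3), arc(right, 3)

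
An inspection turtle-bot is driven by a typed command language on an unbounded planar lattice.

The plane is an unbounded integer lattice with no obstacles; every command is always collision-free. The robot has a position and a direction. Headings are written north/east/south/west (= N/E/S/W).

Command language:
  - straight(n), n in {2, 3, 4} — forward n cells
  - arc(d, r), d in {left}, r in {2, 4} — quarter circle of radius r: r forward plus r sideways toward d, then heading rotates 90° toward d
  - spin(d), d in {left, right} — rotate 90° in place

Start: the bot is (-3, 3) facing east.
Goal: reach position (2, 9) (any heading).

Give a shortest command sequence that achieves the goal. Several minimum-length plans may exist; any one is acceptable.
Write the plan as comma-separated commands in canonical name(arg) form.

straight(3), arc(left, 2), straight(4)

from: (-3, 3) facing east
[1] after straight(3): (0, 3) facing east
[2] after arc(left, 2): (2, 5) facing north
[3] after straight(4): (2, 9) facing north
minimal: 3 command(s), checked below 3.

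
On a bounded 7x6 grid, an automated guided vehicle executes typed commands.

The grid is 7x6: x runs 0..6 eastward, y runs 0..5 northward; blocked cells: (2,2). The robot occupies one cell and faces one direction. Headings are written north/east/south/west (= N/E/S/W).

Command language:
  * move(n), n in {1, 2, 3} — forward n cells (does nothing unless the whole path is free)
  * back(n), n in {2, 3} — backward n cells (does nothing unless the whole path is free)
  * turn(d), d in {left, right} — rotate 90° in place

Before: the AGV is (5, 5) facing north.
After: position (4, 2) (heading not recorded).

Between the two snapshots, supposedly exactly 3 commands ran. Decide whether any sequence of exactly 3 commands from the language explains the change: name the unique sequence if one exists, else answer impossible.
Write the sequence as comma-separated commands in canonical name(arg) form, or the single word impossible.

key: order matters: swapping back(3) and move(1) lands elsewhere
start: (5, 5) facing north
1. back(3) → (5, 2) facing north
2. turn(left) → (5, 2) facing west
3. move(1) → (4, 2) facing west
all 343 alternatives checked — unique.

back(3), turn(left), move(1)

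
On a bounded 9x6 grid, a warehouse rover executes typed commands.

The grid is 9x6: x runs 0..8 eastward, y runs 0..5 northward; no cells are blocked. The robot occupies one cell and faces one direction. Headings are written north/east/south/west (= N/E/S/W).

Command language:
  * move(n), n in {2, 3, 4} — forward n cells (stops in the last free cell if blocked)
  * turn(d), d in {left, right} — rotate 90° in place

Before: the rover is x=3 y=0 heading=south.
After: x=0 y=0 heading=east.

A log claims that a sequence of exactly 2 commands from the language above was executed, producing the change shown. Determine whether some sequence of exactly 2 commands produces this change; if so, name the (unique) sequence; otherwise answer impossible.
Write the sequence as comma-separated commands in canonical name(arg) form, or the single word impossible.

checked all 2-command options: none fits.

impossible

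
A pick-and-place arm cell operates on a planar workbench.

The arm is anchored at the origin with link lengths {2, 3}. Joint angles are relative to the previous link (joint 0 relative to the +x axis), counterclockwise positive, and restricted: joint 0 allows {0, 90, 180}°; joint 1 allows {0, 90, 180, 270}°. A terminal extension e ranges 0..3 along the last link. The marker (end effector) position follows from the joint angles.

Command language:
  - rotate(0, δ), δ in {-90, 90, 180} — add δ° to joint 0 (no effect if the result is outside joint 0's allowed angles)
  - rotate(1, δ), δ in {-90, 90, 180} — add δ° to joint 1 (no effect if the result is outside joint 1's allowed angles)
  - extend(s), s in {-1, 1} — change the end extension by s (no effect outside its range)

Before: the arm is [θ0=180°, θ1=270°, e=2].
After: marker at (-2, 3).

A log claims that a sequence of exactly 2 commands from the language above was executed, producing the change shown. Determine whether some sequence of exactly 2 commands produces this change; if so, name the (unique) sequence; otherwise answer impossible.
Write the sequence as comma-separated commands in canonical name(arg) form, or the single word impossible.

start: [θ0=180°, θ1=270°, e=2]
t=1 extend(-1) ⇒ [θ0=180°, θ1=270°, e=1]
t=2 extend(-1) ⇒ [θ0=180°, θ1=270°, e=0]
no other 2-command option fits: unique.

extend(-1), extend(-1)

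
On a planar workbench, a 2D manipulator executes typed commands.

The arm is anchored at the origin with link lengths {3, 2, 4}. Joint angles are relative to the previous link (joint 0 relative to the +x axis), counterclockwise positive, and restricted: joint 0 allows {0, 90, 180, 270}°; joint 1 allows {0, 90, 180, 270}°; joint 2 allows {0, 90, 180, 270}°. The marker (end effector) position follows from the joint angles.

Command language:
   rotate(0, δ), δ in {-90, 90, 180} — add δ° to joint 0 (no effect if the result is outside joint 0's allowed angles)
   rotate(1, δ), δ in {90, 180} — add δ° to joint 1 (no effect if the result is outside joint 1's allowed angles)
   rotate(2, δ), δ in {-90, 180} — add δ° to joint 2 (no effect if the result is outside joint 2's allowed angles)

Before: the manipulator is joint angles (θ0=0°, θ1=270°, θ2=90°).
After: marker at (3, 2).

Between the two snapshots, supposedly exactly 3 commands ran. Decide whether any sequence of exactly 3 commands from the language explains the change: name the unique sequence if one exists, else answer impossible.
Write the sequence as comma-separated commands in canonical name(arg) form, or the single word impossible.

rotate(2, -90), rotate(2, -90), rotate(2, -90)

begin: joint angles (θ0=0°, θ1=270°, θ2=90°)
[1] after rotate(2, -90): joint angles (θ0=0°, θ1=270°, θ2=0°)
[2] after rotate(2, -90): joint angles (θ0=0°, θ1=270°, θ2=270°)
[3] after rotate(2, -90): joint angles (θ0=0°, θ1=270°, θ2=180°)
all 343 alternatives checked — unique.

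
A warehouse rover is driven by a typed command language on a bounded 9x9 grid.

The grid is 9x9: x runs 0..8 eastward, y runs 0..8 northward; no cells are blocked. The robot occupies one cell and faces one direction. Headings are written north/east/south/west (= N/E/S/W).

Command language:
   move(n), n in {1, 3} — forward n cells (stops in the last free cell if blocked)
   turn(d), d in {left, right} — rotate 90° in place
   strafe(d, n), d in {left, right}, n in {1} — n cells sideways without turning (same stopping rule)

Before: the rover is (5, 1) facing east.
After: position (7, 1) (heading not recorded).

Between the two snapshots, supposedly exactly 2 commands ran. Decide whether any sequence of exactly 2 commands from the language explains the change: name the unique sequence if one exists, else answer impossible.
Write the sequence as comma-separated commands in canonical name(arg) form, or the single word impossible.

begin: (5, 1) facing east
[1] after move(1): (6, 1) facing east
[2] after move(1): (7, 1) facing east
no rival 2-sequence matches.

move(1), move(1)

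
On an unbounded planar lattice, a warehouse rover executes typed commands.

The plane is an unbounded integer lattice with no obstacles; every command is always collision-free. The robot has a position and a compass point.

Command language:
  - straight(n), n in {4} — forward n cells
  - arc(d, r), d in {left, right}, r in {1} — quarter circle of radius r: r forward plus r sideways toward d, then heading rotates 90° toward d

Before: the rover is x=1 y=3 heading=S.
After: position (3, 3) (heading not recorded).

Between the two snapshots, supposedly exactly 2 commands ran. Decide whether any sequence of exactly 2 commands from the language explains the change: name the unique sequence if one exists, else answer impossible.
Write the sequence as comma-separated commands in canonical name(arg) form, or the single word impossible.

arc(left, 1), arc(left, 1)

from: x=1 y=3 heading=S
1. arc(left, 1) → x=2 y=2 heading=E
2. arc(left, 1) → x=3 y=3 heading=N
uniquely the one of 9 2-step routes that fits.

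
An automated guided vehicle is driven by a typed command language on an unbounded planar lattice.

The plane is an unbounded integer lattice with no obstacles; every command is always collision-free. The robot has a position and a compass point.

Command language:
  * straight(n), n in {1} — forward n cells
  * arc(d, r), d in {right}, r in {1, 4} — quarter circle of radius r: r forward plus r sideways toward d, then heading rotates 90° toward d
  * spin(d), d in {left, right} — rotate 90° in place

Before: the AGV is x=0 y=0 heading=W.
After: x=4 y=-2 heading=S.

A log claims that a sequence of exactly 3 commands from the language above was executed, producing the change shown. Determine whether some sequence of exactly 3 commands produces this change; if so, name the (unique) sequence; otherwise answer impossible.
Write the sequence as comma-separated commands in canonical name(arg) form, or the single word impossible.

arc(right, 1), arc(right, 1), arc(right, 4)

key: order matters: swapping arc(right, 1) and arc(right, 4) lands elsewhere
initial: x=0 y=0 heading=W
step 1 (arc(right, 1)): x=-1 y=1 heading=N
step 2 (arc(right, 1)): x=0 y=2 heading=E
step 3 (arc(right, 4)): x=4 y=-2 heading=S
all 125 alternatives checked — unique.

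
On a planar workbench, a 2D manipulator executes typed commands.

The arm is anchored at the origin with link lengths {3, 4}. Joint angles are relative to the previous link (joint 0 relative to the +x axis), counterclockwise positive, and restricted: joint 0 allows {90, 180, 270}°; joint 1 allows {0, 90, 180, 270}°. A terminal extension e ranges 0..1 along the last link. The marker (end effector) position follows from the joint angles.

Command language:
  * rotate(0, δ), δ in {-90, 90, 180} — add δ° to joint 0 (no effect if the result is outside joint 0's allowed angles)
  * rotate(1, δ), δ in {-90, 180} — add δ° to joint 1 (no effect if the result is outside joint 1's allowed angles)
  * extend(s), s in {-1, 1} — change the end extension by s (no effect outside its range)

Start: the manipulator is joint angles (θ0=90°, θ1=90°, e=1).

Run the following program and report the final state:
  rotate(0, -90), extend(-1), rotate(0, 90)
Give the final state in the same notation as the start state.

initial: joint angles (θ0=90°, θ1=90°, e=1)
t=1 rotate(0, -90) ⇒ joint angles (θ0=90°, θ1=90°, e=1)
t=2 extend(-1) ⇒ joint angles (θ0=90°, θ1=90°, e=0)
t=3 rotate(0, 90) ⇒ joint angles (θ0=180°, θ1=90°, e=0)

joint angles (θ0=180°, θ1=90°, e=0)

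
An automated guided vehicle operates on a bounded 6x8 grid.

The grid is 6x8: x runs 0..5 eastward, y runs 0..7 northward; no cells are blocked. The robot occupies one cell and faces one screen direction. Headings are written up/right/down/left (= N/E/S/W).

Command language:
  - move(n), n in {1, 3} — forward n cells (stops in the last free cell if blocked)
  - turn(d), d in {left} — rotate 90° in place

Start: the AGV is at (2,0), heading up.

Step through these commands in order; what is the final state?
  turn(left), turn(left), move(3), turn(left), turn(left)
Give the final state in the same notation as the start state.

from: at (2,0), heading up
t=1 turn(left) ⇒ at (2,0), heading left
t=2 turn(left) ⇒ at (2,0), heading down
t=3 move(3) ⇒ at (2,0), heading down
t=4 turn(left) ⇒ at (2,0), heading right
t=5 turn(left) ⇒ at (2,0), heading up

at (2,0), heading up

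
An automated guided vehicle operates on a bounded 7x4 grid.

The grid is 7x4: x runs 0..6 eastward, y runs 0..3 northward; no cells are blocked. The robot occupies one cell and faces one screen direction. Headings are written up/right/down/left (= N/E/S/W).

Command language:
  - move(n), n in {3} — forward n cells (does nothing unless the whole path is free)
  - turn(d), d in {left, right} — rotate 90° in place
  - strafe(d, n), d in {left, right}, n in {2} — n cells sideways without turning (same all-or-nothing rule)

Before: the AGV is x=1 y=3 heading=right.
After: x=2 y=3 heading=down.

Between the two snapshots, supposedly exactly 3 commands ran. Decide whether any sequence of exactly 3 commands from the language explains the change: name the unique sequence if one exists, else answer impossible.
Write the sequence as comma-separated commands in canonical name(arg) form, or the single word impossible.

move(3), turn(right), strafe(right, 2)

key: cell and facing (now S) both changed — the 3 commands mix motion and turning
initial: x=1 y=3 heading=right
t=1 move(3) ⇒ x=4 y=3 heading=right
t=2 turn(right) ⇒ x=4 y=3 heading=down
t=3 strafe(right, 2) ⇒ x=2 y=3 heading=down
no rival 3-sequence matches.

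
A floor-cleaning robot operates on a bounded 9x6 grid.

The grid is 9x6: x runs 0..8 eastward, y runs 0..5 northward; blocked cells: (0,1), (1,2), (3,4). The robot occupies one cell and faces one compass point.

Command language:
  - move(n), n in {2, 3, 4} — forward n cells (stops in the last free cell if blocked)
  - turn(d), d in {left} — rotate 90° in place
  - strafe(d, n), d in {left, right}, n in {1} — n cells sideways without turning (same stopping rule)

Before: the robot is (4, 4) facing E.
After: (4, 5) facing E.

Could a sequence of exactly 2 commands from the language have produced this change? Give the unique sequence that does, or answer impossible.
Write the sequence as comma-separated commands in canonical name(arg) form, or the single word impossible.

key: heading stays E — no command in the sequence turns
begin: (4, 4) facing E
1. strafe(left, 1) → (4, 5) facing E
2. strafe(left, 1) → (4, 5) facing E
no other 2-command option fits: unique.

strafe(left, 1), strafe(left, 1)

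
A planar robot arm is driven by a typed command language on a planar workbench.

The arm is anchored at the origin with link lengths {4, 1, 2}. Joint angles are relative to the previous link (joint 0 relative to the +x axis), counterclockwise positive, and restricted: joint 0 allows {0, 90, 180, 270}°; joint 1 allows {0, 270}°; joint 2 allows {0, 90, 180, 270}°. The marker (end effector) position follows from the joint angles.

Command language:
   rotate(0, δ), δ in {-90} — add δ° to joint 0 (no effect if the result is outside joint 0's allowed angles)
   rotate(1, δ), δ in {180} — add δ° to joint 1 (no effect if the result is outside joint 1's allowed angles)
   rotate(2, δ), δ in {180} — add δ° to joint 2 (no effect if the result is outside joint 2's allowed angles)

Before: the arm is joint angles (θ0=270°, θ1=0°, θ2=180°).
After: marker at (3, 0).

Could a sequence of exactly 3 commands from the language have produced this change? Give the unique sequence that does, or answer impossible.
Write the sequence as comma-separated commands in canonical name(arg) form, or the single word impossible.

rotate(0, -90), rotate(0, -90), rotate(0, -90)

t0: joint angles (θ0=270°, θ1=0°, θ2=180°)
1. rotate(0, -90) → joint angles (θ0=180°, θ1=0°, θ2=180°)
2. rotate(0, -90) → joint angles (θ0=90°, θ1=0°, θ2=180°)
3. rotate(0, -90) → joint angles (θ0=0°, θ1=0°, θ2=180°)
all 27 alternatives checked — unique.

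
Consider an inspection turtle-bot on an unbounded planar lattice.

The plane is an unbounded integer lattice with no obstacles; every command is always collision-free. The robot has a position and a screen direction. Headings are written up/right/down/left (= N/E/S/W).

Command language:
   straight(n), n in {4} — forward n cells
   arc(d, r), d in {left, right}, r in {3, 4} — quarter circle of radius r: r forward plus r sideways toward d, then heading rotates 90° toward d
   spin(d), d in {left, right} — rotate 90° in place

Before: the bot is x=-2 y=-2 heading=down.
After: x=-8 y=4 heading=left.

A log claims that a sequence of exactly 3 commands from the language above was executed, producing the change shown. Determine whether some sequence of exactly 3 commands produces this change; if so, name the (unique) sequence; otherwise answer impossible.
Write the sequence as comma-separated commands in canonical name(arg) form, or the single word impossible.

key: running arc(left, 3) before spin(right) would end elsewhere — order is forced
begin: x=-2 y=-2 heading=down
[1] after spin(right): x=-2 y=-2 heading=left
[2] after arc(right, 3): x=-5 y=1 heading=up
[3] after arc(left, 3): x=-8 y=4 heading=left
uniquely the one of 343 3-step routes that fits.

spin(right), arc(right, 3), arc(left, 3)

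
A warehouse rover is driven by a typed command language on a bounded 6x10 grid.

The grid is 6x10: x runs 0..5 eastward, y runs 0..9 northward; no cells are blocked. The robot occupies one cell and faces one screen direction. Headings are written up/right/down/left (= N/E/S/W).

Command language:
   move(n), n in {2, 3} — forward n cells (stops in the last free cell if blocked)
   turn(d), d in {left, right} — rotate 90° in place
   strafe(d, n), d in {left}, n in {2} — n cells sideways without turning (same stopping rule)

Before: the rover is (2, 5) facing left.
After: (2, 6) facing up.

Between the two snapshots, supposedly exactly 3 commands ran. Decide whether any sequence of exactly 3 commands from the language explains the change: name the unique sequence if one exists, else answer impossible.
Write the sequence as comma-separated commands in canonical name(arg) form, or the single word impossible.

strafe(left, 2), turn(right), move(3)

key: cell and facing (now N) both changed — the 3 commands mix motion and turning
start: (2, 5) facing left
[1] after strafe(left, 2): (2, 3) facing left
[2] after turn(right): (2, 3) facing up
[3] after move(3): (2, 6) facing up
no other 3-command option fits: unique.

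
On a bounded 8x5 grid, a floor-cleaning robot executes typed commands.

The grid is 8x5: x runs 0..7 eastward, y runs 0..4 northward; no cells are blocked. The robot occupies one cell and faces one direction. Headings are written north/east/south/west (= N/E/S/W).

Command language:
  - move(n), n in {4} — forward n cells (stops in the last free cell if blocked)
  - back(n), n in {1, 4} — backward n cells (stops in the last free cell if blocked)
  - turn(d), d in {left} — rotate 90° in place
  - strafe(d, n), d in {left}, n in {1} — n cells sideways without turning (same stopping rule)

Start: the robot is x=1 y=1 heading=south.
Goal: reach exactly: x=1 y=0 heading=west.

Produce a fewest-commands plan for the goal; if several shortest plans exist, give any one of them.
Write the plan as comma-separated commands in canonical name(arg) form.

initial: x=1 y=1 heading=south
[1] after turn(left): x=1 y=1 heading=east
[2] after turn(left): x=1 y=1 heading=north
[3] after back(4): x=1 y=0 heading=north
[4] after turn(left): x=1 y=0 heading=west
minimal: 4 command(s), checked below 4.

turn(left), turn(left), back(4), turn(left)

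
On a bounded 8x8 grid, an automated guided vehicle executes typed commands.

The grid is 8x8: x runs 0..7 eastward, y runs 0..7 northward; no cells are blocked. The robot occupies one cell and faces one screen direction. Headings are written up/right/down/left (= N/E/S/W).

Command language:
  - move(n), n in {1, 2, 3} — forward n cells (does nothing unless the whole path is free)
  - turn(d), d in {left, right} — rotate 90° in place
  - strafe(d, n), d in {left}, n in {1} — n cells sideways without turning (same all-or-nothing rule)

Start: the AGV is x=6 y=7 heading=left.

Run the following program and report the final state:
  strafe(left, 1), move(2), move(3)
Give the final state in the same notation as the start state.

x=1 y=6 heading=left

t0: x=6 y=7 heading=left
[1] after strafe(left, 1): x=6 y=6 heading=left
[2] after move(2): x=4 y=6 heading=left
[3] after move(3): x=1 y=6 heading=left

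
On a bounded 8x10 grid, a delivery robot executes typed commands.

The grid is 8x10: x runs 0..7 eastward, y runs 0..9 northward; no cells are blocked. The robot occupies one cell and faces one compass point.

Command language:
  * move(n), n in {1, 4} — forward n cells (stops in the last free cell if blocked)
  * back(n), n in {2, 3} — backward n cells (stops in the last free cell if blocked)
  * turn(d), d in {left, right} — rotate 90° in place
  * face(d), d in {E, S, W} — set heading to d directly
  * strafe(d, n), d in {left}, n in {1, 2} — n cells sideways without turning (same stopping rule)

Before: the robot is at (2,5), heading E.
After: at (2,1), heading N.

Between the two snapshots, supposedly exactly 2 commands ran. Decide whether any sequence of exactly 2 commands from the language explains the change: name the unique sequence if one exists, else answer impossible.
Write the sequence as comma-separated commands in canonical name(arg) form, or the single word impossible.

impossible

every 2-command combo misses the target.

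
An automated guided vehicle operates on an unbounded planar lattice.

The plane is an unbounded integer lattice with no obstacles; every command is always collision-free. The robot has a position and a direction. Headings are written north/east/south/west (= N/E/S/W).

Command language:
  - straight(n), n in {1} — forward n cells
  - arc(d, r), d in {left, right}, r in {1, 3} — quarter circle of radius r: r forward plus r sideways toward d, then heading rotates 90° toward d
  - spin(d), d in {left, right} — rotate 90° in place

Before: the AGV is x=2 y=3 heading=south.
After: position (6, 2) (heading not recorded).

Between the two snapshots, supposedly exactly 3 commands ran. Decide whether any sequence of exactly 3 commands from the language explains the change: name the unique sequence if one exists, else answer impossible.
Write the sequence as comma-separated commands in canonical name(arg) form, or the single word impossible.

arc(left, 3), arc(left, 1), straight(1)

key: running straight(1) before arc(left, 3) would end elsewhere — order is forced
initial: x=2 y=3 heading=south
1. arc(left, 3) → x=5 y=0 heading=east
2. arc(left, 1) → x=6 y=1 heading=north
3. straight(1) → x=6 y=2 heading=north
no rival 3-sequence matches.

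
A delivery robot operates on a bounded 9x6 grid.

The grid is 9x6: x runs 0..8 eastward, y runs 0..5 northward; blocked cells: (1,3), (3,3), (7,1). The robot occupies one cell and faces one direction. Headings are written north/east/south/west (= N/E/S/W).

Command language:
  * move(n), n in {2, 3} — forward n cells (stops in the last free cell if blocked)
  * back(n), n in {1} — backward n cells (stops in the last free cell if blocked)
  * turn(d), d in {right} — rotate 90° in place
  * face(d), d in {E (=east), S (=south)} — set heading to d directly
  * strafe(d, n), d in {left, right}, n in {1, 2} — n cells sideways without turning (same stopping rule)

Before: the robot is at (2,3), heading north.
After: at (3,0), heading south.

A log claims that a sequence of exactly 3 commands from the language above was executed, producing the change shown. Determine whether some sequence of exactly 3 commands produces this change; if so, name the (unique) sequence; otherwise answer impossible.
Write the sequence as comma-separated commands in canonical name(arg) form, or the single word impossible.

key: order matters: swapping face(S) and strafe(left, 1) lands elsewhere
from: at (2,3), heading north
1. face(S) → at (2,3), heading south
2. move(3) → at (2,0), heading south
3. strafe(left, 1) → at (3,0), heading south
no rival 3-sequence matches.

face(S), move(3), strafe(left, 1)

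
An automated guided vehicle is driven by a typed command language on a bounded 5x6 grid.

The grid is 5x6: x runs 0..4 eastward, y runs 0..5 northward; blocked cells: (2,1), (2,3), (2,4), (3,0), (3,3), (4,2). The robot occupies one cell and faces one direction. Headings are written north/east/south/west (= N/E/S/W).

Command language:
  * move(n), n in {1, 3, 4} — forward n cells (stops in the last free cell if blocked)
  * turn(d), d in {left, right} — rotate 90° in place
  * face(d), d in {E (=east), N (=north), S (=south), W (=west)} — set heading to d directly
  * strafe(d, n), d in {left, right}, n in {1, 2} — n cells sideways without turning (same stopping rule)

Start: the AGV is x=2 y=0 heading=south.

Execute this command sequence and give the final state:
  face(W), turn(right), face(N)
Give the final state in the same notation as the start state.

initial: x=2 y=0 heading=south
step 1 (face(W)): x=2 y=0 heading=west
step 2 (turn(right)): x=2 y=0 heading=north
step 3 (face(N)): x=2 y=0 heading=north

x=2 y=0 heading=north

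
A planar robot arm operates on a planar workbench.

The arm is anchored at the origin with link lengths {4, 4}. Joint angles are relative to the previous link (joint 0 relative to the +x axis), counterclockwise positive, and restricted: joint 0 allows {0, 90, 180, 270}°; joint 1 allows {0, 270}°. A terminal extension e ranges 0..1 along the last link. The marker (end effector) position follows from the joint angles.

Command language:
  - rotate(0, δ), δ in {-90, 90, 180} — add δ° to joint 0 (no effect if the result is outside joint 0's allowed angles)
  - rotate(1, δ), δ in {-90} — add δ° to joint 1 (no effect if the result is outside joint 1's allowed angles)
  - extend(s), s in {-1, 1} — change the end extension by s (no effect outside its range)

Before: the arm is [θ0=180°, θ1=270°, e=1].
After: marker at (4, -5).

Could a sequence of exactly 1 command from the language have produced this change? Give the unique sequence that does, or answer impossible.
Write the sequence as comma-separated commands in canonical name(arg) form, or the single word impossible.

initial: [θ0=180°, θ1=270°, e=1]
[1] after rotate(0, 180): [θ0=0°, θ1=270°, e=1]
no rival 1-sequence matches.

rotate(0, 180)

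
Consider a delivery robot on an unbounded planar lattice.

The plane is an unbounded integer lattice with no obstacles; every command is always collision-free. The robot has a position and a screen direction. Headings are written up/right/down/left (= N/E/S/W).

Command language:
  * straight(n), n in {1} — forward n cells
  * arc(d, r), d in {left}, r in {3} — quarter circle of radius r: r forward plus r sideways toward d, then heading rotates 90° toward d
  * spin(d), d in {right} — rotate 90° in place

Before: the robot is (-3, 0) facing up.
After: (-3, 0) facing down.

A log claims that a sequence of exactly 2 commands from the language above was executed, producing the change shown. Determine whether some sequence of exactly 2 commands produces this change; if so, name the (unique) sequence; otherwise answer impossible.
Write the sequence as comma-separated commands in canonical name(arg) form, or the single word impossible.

spin(right), spin(right)

key: (-3,0) unmoved — no command in the sequence translates
t0: (-3, 0) facing up
t=1 spin(right) ⇒ (-3, 0) facing right
t=2 spin(right) ⇒ (-3, 0) facing down
no rival 2-sequence matches.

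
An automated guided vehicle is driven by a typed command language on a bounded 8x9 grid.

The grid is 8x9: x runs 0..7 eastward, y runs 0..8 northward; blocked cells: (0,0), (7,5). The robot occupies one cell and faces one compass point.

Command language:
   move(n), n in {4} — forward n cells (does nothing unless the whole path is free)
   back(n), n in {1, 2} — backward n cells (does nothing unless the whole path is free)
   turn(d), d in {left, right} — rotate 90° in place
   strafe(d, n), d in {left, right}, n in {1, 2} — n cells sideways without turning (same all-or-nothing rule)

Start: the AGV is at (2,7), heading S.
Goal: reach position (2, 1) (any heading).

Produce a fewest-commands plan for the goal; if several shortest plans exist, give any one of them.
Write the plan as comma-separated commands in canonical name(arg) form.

begin: at (2,7), heading S
1. move(4) → at (2,3), heading S
2. turn(right) → at (2,3), heading W
3. strafe(left, 2) → at (2,1), heading W
nothing shorter than 3 reaches the goal.

move(4), turn(right), strafe(left, 2)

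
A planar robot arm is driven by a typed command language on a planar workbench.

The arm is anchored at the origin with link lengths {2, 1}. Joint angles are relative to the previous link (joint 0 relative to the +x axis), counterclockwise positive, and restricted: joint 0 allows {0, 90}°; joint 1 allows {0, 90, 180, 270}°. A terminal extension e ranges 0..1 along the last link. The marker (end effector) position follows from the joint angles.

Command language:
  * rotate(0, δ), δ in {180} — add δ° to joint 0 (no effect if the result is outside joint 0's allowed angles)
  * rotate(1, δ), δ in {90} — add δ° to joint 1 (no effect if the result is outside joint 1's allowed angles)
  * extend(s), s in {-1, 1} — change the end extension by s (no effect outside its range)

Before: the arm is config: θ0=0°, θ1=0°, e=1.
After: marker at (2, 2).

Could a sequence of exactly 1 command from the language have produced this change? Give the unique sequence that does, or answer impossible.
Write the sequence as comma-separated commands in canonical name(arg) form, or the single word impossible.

start: config: θ0=0°, θ1=0°, e=1
t=1 rotate(1, 90) ⇒ config: θ0=0°, θ1=90°, e=1
no rival 1-sequence matches.

rotate(1, 90)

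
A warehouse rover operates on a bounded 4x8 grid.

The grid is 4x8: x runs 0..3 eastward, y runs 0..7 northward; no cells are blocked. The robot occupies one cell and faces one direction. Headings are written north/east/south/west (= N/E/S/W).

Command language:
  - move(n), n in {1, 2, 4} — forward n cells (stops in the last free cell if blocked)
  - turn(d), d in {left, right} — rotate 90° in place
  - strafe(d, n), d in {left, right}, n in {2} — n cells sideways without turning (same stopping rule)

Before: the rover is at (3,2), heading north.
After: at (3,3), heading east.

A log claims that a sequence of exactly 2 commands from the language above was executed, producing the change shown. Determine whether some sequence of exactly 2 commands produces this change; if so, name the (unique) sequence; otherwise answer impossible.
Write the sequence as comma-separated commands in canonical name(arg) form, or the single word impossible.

move(1), turn(right)

key: position moved to (3,3) AND the heading swung to E — translation plus rotation needed
start: at (3,2), heading north
1. move(1) → at (3,3), heading north
2. turn(right) → at (3,3), heading east
uniquely the one of 49 2-step routes that fits.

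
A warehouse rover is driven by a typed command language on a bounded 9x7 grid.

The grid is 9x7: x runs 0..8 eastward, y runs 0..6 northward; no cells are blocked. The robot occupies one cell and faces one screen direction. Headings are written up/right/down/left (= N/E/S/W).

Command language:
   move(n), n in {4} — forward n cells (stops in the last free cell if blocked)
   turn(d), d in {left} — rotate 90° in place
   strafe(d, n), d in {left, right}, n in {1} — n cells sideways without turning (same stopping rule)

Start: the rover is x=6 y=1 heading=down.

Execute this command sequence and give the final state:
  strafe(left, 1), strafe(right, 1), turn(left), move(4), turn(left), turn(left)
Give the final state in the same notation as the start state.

start: x=6 y=1 heading=down
[1] after strafe(left, 1): x=7 y=1 heading=down
[2] after strafe(right, 1): x=6 y=1 heading=down
[3] after turn(left): x=6 y=1 heading=right
[4] after move(4): x=8 y=1 heading=right
[5] after turn(left): x=8 y=1 heading=up
[6] after turn(left): x=8 y=1 heading=left

x=8 y=1 heading=left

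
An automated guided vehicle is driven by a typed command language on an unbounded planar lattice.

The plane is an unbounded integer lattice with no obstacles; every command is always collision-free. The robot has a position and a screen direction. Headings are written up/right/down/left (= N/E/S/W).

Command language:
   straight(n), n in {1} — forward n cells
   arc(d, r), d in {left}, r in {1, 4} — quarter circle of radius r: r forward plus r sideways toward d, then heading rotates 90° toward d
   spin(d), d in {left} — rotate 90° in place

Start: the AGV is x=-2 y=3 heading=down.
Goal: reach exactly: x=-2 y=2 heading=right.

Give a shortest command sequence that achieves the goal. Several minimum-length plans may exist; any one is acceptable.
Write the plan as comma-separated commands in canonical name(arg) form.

straight(1), spin(left)

initial: x=-2 y=3 heading=down
t=1 straight(1) ⇒ x=-2 y=2 heading=down
t=2 spin(left) ⇒ x=-2 y=2 heading=right
no 1-step plan works, so 2 is optimal.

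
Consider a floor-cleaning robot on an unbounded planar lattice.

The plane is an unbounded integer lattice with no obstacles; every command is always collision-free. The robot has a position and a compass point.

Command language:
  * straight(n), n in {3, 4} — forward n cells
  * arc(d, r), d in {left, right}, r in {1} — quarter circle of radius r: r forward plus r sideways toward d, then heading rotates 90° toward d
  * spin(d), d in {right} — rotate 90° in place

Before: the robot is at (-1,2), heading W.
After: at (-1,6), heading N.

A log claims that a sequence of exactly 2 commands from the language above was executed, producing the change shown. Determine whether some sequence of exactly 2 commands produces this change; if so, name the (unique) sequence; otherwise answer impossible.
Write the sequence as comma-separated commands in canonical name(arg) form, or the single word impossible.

spin(right), straight(4)

key: running straight(4) before spin(right) would end elsewhere — order is forced
start: at (-1,2), heading W
1. spin(right) → at (-1,2), heading N
2. straight(4) → at (-1,6), heading N
all 25 alternatives checked — unique.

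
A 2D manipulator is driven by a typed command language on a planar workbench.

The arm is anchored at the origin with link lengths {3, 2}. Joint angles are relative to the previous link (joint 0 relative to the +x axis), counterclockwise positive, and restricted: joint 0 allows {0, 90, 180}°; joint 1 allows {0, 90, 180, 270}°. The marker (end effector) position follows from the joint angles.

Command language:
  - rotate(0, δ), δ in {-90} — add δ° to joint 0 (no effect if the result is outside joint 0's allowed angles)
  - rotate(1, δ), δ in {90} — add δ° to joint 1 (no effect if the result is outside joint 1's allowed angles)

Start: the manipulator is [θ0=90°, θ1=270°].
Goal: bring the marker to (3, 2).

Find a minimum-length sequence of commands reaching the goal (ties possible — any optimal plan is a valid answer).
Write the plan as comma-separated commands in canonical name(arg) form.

rotate(0, -90), rotate(1, 90), rotate(1, 90)

from: [θ0=90°, θ1=270°]
step 1 (rotate(0, -90)): [θ0=0°, θ1=270°]
step 2 (rotate(1, 90)): [θ0=0°, θ1=0°]
step 3 (rotate(1, 90)): [θ0=0°, θ1=90°]
shorter routes all fall short; 3 is best.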